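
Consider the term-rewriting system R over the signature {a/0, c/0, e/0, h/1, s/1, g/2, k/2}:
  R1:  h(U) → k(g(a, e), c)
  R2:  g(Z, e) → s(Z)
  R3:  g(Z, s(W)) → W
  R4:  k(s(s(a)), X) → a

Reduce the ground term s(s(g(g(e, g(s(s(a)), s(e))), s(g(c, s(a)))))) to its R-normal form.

1. s(s(g(g(e, g(s(s(a)), s(e))), s(g(c, s(a))))))  →  s(s(g(c, s(a))))   [R3 at 1.1]
2. s(s(g(c, s(a))))  →  s(s(a))   [R3 at 1.1]

s(s(a))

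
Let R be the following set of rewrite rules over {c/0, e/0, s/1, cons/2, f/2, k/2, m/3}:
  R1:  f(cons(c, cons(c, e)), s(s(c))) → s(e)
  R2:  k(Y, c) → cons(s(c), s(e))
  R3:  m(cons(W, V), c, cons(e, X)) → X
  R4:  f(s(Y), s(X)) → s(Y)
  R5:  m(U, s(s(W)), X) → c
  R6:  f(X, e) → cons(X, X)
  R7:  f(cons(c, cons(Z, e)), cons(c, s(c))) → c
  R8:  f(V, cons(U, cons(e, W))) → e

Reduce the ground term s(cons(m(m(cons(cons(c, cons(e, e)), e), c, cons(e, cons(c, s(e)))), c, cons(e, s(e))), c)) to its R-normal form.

s(cons(s(e), c))

1. s(cons(m(m(cons(cons(c, cons(e, e)), e), c, cons(e, cons(c, s(e)))), c, cons(e, s(e))), c))  →  s(cons(m(cons(c, s(e)), c, cons(e, s(e))), c))   [R3 at 1.1.1]
2. s(cons(m(cons(c, s(e)), c, cons(e, s(e))), c))  →  s(cons(s(e), c))   [R3 at 1.1]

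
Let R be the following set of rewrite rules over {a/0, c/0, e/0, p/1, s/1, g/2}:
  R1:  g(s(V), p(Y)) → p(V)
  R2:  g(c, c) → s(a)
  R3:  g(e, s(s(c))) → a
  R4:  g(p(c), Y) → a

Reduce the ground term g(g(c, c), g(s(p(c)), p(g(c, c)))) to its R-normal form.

p(a)

1. g(g(c, c), g(s(p(c)), p(g(c, c))))  →  g(s(a), g(s(p(c)), p(g(c, c))))   [R2 at 1]
2. g(s(a), g(s(p(c)), p(g(c, c))))  →  g(s(a), p(p(c)))   [R1 at 2]
3. g(s(a), p(p(c)))  →  p(a)   [R1 at ε]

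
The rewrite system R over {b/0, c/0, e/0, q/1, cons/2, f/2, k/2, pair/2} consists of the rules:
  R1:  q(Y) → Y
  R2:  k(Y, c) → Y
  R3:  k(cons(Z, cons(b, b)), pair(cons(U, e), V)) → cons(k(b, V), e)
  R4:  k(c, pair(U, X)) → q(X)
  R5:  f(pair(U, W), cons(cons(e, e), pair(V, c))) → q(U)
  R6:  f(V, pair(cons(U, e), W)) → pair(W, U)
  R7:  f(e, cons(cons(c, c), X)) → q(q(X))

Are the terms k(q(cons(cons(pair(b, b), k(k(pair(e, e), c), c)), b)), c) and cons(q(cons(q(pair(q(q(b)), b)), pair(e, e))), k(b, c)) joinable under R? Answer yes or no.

Reduce t₁ = k(q(cons(cons(pair(b, b), k(k(pair(e, e), c), c)), b)), c):
1. k(q(cons(cons(pair(b, b), k(k(pair(e, e), c), c)), b)), c)  →  q(cons(cons(pair(b, b), k(k(pair(e, e), c), c)), b))   [R2 at ε]
2. q(cons(cons(pair(b, b), k(k(pair(e, e), c), c)), b))  →  cons(cons(pair(b, b), k(k(pair(e, e), c), c)), b)   [R1 at ε]
3. cons(cons(pair(b, b), k(k(pair(e, e), c), c)), b)  →  cons(cons(pair(b, b), k(pair(e, e), c)), b)   [R2 at 1.2]
4. cons(cons(pair(b, b), k(pair(e, e), c)), b)  →  cons(cons(pair(b, b), pair(e, e)), b)   [R2 at 1.2]

Reduce t₂ = cons(q(cons(q(pair(q(q(b)), b)), pair(e, e))), k(b, c)):
1. cons(q(cons(q(pair(q(q(b)), b)), pair(e, e))), k(b, c))  →  cons(cons(q(pair(q(q(b)), b)), pair(e, e)), k(b, c))   [R1 at 1]
2. cons(cons(q(pair(q(q(b)), b)), pair(e, e)), k(b, c))  →  cons(cons(pair(q(q(b)), b), pair(e, e)), k(b, c))   [R1 at 1.1]
3. cons(cons(pair(q(q(b)), b), pair(e, e)), k(b, c))  →  cons(cons(pair(q(b), b), pair(e, e)), k(b, c))   [R1 at 1.1.1]
4. cons(cons(pair(q(b), b), pair(e, e)), k(b, c))  →  cons(cons(pair(b, b), pair(e, e)), k(b, c))   [R1 at 1.1.1]
5. cons(cons(pair(b, b), pair(e, e)), k(b, c))  →  cons(cons(pair(b, b), pair(e, e)), b)   [R2 at 2]

yes — NF(t₁) = cons(cons(pair(b, b), pair(e, e)), b), NF(t₂) = cons(cons(pair(b, b), pair(e, e)), b)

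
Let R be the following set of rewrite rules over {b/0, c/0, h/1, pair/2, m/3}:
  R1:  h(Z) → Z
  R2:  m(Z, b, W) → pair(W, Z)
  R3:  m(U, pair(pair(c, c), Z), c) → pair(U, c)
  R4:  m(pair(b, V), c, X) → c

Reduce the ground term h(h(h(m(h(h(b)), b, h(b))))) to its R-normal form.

1. h(h(h(m(h(h(b)), b, h(b)))))  →  h(h(m(h(h(b)), b, h(b))))   [R1 at ε]
2. h(h(m(h(h(b)), b, h(b))))  →  h(m(h(h(b)), b, h(b)))   [R1 at ε]
3. h(m(h(h(b)), b, h(b)))  →  m(h(h(b)), b, h(b))   [R1 at ε]
4. m(h(h(b)), b, h(b))  →  pair(h(b), h(h(b)))   [R2 at ε]
5. pair(h(b), h(h(b)))  →  pair(b, h(h(b)))   [R1 at 1]
6. pair(b, h(h(b)))  →  pair(b, h(b))   [R1 at 2]
7. pair(b, h(b))  →  pair(b, b)   [R1 at 2]

pair(b, b)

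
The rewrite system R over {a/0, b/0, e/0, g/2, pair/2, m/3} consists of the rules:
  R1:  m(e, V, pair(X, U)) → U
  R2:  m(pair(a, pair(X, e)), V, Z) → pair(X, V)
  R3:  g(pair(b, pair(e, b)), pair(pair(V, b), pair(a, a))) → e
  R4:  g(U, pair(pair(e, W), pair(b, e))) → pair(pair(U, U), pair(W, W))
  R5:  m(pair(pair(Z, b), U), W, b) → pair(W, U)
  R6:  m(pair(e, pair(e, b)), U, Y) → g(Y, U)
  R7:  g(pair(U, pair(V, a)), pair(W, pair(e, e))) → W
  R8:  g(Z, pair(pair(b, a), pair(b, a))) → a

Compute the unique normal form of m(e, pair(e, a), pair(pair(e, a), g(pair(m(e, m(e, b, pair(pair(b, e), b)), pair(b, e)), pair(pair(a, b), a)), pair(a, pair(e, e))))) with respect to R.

1. m(e, pair(e, a), pair(pair(e, a), g(pair(m(e, m(e, b, pair(pair(b, e), b)), pair(b, e)), pair(pair(a, b), a)), pair(a, pair(e, e)))))  →  g(pair(m(e, m(e, b, pair(pair(b, e), b)), pair(b, e)), pair(pair(a, b), a)), pair(a, pair(e, e)))   [R1 at ε]
2. g(pair(m(e, m(e, b, pair(pair(b, e), b)), pair(b, e)), pair(pair(a, b), a)), pair(a, pair(e, e)))  →  a   [R7 at ε]

a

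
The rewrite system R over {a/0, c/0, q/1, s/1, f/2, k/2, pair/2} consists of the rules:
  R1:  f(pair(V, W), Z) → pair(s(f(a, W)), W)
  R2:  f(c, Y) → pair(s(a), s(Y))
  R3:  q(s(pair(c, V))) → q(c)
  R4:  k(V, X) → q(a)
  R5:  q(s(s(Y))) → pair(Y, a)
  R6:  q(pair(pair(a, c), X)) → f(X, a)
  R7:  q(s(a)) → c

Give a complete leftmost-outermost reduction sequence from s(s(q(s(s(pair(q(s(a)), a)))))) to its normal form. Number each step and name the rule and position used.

1. s(s(q(s(s(pair(q(s(a)), a))))))  →  s(s(pair(pair(q(s(a)), a), a)))   [R5 at 1.1]
2. s(s(pair(pair(q(s(a)), a), a)))  →  s(s(pair(pair(c, a), a)))   [R7 at 1.1.1.1]

s(s(pair(pair(c, a), a)))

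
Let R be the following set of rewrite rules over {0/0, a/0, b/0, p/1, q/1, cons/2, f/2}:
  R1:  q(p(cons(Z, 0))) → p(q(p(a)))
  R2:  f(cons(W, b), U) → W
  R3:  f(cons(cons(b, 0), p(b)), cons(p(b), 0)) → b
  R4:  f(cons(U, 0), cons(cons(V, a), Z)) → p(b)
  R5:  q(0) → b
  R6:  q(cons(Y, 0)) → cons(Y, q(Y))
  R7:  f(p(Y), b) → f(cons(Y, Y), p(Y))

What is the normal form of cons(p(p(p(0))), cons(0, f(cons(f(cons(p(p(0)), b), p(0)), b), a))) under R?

cons(p(p(p(0))), cons(0, p(p(0))))

1. cons(p(p(p(0))), cons(0, f(cons(f(cons(p(p(0)), b), p(0)), b), a)))  →  cons(p(p(p(0))), cons(0, f(cons(p(p(0)), b), p(0))))   [R2 at 2.2]
2. cons(p(p(p(0))), cons(0, f(cons(p(p(0)), b), p(0))))  →  cons(p(p(p(0))), cons(0, p(p(0))))   [R2 at 2.2]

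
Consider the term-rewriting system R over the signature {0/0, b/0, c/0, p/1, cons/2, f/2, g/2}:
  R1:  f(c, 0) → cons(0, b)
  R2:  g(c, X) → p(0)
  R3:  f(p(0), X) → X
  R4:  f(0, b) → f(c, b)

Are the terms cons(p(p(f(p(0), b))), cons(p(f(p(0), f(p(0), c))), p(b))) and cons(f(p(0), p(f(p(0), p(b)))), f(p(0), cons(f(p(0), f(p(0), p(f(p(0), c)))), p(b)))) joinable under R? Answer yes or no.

Reduce t₁ = cons(p(p(f(p(0), b))), cons(p(f(p(0), f(p(0), c))), p(b))):
1. cons(p(p(f(p(0), b))), cons(p(f(p(0), f(p(0), c))), p(b)))  →  cons(p(p(b)), cons(p(f(p(0), f(p(0), c))), p(b)))   [R3 at 1.1.1]
2. cons(p(p(b)), cons(p(f(p(0), f(p(0), c))), p(b)))  →  cons(p(p(b)), cons(p(f(p(0), c)), p(b)))   [R3 at 2.1.1]
3. cons(p(p(b)), cons(p(f(p(0), c)), p(b)))  →  cons(p(p(b)), cons(p(c), p(b)))   [R3 at 2.1.1]

Reduce t₂ = cons(f(p(0), p(f(p(0), p(b)))), f(p(0), cons(f(p(0), f(p(0), p(f(p(0), c)))), p(b)))):
1. cons(f(p(0), p(f(p(0), p(b)))), f(p(0), cons(f(p(0), f(p(0), p(f(p(0), c)))), p(b))))  →  cons(p(f(p(0), p(b))), f(p(0), cons(f(p(0), f(p(0), p(f(p(0), c)))), p(b))))   [R3 at 1]
2. cons(p(f(p(0), p(b))), f(p(0), cons(f(p(0), f(p(0), p(f(p(0), c)))), p(b))))  →  cons(p(p(b)), f(p(0), cons(f(p(0), f(p(0), p(f(p(0), c)))), p(b))))   [R3 at 1.1]
3. cons(p(p(b)), f(p(0), cons(f(p(0), f(p(0), p(f(p(0), c)))), p(b))))  →  cons(p(p(b)), cons(f(p(0), f(p(0), p(f(p(0), c)))), p(b)))   [R3 at 2]
4. cons(p(p(b)), cons(f(p(0), f(p(0), p(f(p(0), c)))), p(b)))  →  cons(p(p(b)), cons(f(p(0), p(f(p(0), c))), p(b)))   [R3 at 2.1]
5. cons(p(p(b)), cons(f(p(0), p(f(p(0), c))), p(b)))  →  cons(p(p(b)), cons(p(f(p(0), c)), p(b)))   [R3 at 2.1]
6. cons(p(p(b)), cons(p(f(p(0), c)), p(b)))  →  cons(p(p(b)), cons(p(c), p(b)))   [R3 at 2.1.1]

yes — NF(t₁) = cons(p(p(b)), cons(p(c), p(b))), NF(t₂) = cons(p(p(b)), cons(p(c), p(b)))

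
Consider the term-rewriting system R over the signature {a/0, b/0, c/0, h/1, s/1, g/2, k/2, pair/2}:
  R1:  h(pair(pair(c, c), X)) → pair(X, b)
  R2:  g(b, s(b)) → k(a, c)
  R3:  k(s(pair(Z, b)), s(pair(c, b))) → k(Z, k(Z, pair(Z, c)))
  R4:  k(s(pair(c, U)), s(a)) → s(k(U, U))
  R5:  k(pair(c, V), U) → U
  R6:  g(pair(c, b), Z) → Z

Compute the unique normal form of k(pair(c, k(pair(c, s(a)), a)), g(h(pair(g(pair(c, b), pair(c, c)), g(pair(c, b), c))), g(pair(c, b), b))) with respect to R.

1. k(pair(c, k(pair(c, s(a)), a)), g(h(pair(g(pair(c, b), pair(c, c)), g(pair(c, b), c))), g(pair(c, b), b)))  →  g(h(pair(g(pair(c, b), pair(c, c)), g(pair(c, b), c))), g(pair(c, b), b))   [R5 at ε]
2. g(h(pair(g(pair(c, b), pair(c, c)), g(pair(c, b), c))), g(pair(c, b), b))  →  g(h(pair(pair(c, c), g(pair(c, b), c))), g(pair(c, b), b))   [R6 at 1.1.1]
3. g(h(pair(pair(c, c), g(pair(c, b), c))), g(pair(c, b), b))  →  g(pair(g(pair(c, b), c), b), g(pair(c, b), b))   [R1 at 1]
4. g(pair(g(pair(c, b), c), b), g(pair(c, b), b))  →  g(pair(c, b), g(pair(c, b), b))   [R6 at 1.1]
5. g(pair(c, b), g(pair(c, b), b))  →  g(pair(c, b), b)   [R6 at ε]
6. g(pair(c, b), b)  →  b   [R6 at ε]

b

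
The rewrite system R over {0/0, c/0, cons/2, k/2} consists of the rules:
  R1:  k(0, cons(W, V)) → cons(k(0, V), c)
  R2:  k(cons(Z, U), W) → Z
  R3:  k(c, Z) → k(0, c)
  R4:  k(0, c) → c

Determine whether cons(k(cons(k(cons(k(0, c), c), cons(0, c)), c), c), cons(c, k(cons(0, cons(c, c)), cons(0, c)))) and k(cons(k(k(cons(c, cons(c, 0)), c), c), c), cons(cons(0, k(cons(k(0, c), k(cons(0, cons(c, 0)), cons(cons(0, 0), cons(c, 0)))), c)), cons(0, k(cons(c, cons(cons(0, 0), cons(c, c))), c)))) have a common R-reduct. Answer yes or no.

Reduce t₁ = cons(k(cons(k(cons(k(0, c), c), cons(0, c)), c), c), cons(c, k(cons(0, cons(c, c)), cons(0, c)))):
1. cons(k(cons(k(cons(k(0, c), c), cons(0, c)), c), c), cons(c, k(cons(0, cons(c, c)), cons(0, c))))  →  cons(k(cons(k(0, c), c), cons(0, c)), cons(c, k(cons(0, cons(c, c)), cons(0, c))))   [R2 at 1]
2. cons(k(cons(k(0, c), c), cons(0, c)), cons(c, k(cons(0, cons(c, c)), cons(0, c))))  →  cons(k(0, c), cons(c, k(cons(0, cons(c, c)), cons(0, c))))   [R2 at 1]
3. cons(k(0, c), cons(c, k(cons(0, cons(c, c)), cons(0, c))))  →  cons(c, cons(c, k(cons(0, cons(c, c)), cons(0, c))))   [R4 at 1]
4. cons(c, cons(c, k(cons(0, cons(c, c)), cons(0, c))))  →  cons(c, cons(c, 0))   [R2 at 2.2]

Reduce t₂ = k(cons(k(k(cons(c, cons(c, 0)), c), c), c), cons(cons(0, k(cons(k(0, c), k(cons(0, cons(c, 0)), cons(cons(0, 0), cons(c, 0)))), c)), cons(0, k(cons(c, cons(cons(0, 0), cons(c, c))), c)))):
1. k(cons(k(k(cons(c, cons(c, 0)), c), c), c), cons(cons(0, k(cons(k(0, c), k(cons(0, cons(c, 0)), cons(cons(0, 0), cons(c, 0)))), c)), cons(0, k(cons(c, cons(cons(0, 0), cons(c, c))), c))))  →  k(k(cons(c, cons(c, 0)), c), c)   [R2 at ε]
2. k(k(cons(c, cons(c, 0)), c), c)  →  k(c, c)   [R2 at 1]
3. k(c, c)  →  k(0, c)   [R3 at ε]
4. k(0, c)  →  c   [R4 at ε]

no — NF(t₁) = cons(c, cons(c, 0)), NF(t₂) = c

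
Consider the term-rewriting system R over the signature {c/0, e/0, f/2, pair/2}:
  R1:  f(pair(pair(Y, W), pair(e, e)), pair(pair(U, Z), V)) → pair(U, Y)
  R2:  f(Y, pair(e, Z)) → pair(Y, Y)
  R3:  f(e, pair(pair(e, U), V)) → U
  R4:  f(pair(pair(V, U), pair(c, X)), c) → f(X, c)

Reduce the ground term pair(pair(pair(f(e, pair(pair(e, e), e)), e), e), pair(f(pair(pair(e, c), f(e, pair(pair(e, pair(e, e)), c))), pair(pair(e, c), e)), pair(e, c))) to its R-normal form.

1. pair(pair(pair(f(e, pair(pair(e, e), e)), e), e), pair(f(pair(pair(e, c), f(e, pair(pair(e, pair(e, e)), c))), pair(pair(e, c), e)), pair(e, c)))  →  pair(pair(pair(e, e), e), pair(f(pair(pair(e, c), f(e, pair(pair(e, pair(e, e)), c))), pair(pair(e, c), e)), pair(e, c)))   [R3 at 1.1.1]
2. pair(pair(pair(e, e), e), pair(f(pair(pair(e, c), f(e, pair(pair(e, pair(e, e)), c))), pair(pair(e, c), e)), pair(e, c)))  →  pair(pair(pair(e, e), e), pair(f(pair(pair(e, c), pair(e, e)), pair(pair(e, c), e)), pair(e, c)))   [R3 at 2.1.1.2]
3. pair(pair(pair(e, e), e), pair(f(pair(pair(e, c), pair(e, e)), pair(pair(e, c), e)), pair(e, c)))  →  pair(pair(pair(e, e), e), pair(pair(e, e), pair(e, c)))   [R1 at 2.1]

pair(pair(pair(e, e), e), pair(pair(e, e), pair(e, c)))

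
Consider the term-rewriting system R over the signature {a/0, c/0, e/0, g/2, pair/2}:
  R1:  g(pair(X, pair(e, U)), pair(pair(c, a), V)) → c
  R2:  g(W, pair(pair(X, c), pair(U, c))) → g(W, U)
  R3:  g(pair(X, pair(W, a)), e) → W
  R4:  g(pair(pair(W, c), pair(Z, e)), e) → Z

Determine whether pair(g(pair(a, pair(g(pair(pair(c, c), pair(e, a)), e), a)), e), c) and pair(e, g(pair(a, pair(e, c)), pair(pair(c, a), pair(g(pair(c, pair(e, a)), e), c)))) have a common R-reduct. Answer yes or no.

yes — NF(t₁) = pair(e, c), NF(t₂) = pair(e, c)

Reduce t₁ = pair(g(pair(a, pair(g(pair(pair(c, c), pair(e, a)), e), a)), e), c):
1. pair(g(pair(a, pair(g(pair(pair(c, c), pair(e, a)), e), a)), e), c)  →  pair(g(pair(pair(c, c), pair(e, a)), e), c)   [R3 at 1]
2. pair(g(pair(pair(c, c), pair(e, a)), e), c)  →  pair(e, c)   [R3 at 1]

Reduce t₂ = pair(e, g(pair(a, pair(e, c)), pair(pair(c, a), pair(g(pair(c, pair(e, a)), e), c)))):
1. pair(e, g(pair(a, pair(e, c)), pair(pair(c, a), pair(g(pair(c, pair(e, a)), e), c))))  →  pair(e, c)   [R1 at 2]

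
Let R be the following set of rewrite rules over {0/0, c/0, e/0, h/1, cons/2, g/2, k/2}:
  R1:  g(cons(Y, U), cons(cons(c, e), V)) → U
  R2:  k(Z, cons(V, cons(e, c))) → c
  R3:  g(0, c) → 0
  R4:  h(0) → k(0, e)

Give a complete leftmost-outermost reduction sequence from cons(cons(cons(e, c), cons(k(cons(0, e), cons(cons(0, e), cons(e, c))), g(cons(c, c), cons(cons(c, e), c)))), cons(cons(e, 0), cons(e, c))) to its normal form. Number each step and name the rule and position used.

1. cons(cons(cons(e, c), cons(k(cons(0, e), cons(cons(0, e), cons(e, c))), g(cons(c, c), cons(cons(c, e), c)))), cons(cons(e, 0), cons(e, c)))  →  cons(cons(cons(e, c), cons(c, g(cons(c, c), cons(cons(c, e), c)))), cons(cons(e, 0), cons(e, c)))   [R2 at 1.2.1]
2. cons(cons(cons(e, c), cons(c, g(cons(c, c), cons(cons(c, e), c)))), cons(cons(e, 0), cons(e, c)))  →  cons(cons(cons(e, c), cons(c, c)), cons(cons(e, 0), cons(e, c)))   [R1 at 1.2.2]

cons(cons(cons(e, c), cons(c, c)), cons(cons(e, 0), cons(e, c)))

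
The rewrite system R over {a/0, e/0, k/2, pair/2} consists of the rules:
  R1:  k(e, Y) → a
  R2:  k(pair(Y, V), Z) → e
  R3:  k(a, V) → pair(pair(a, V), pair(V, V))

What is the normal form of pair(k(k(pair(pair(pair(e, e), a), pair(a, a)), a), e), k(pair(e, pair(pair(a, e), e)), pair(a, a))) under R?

1. pair(k(k(pair(pair(pair(e, e), a), pair(a, a)), a), e), k(pair(e, pair(pair(a, e), e)), pair(a, a)))  →  pair(k(e, e), k(pair(e, pair(pair(a, e), e)), pair(a, a)))   [R2 at 1.1]
2. pair(k(e, e), k(pair(e, pair(pair(a, e), e)), pair(a, a)))  →  pair(a, k(pair(e, pair(pair(a, e), e)), pair(a, a)))   [R1 at 1]
3. pair(a, k(pair(e, pair(pair(a, e), e)), pair(a, a)))  →  pair(a, e)   [R2 at 2]

pair(a, e)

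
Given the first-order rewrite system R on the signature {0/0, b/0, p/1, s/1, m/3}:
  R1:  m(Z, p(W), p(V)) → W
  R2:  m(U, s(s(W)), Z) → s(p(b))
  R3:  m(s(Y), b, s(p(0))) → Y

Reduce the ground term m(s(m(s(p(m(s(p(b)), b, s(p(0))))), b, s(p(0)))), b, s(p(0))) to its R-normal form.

1. m(s(m(s(p(m(s(p(b)), b, s(p(0))))), b, s(p(0)))), b, s(p(0)))  →  m(s(p(m(s(p(b)), b, s(p(0))))), b, s(p(0)))   [R3 at ε]
2. m(s(p(m(s(p(b)), b, s(p(0))))), b, s(p(0)))  →  p(m(s(p(b)), b, s(p(0))))   [R3 at ε]
3. p(m(s(p(b)), b, s(p(0))))  →  p(p(b))   [R3 at 1]

p(p(b))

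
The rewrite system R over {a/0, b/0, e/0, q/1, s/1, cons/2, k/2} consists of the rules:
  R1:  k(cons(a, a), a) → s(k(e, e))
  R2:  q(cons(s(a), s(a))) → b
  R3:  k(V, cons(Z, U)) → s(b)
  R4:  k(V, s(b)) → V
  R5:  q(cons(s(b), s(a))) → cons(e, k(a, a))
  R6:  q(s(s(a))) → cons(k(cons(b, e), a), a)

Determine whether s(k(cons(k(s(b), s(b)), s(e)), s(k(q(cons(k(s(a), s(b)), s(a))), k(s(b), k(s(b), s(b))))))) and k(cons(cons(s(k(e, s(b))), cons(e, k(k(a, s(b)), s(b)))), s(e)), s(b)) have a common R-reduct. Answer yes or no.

no — NF(t₁) = s(cons(s(b), s(e))), NF(t₂) = cons(cons(s(e), cons(e, a)), s(e))

Reduce t₁ = s(k(cons(k(s(b), s(b)), s(e)), s(k(q(cons(k(s(a), s(b)), s(a))), k(s(b), k(s(b), s(b))))))):
1. s(k(cons(k(s(b), s(b)), s(e)), s(k(q(cons(k(s(a), s(b)), s(a))), k(s(b), k(s(b), s(b)))))))  →  s(k(cons(s(b), s(e)), s(k(q(cons(k(s(a), s(b)), s(a))), k(s(b), k(s(b), s(b)))))))   [R4 at 1.1.1]
2. s(k(cons(s(b), s(e)), s(k(q(cons(k(s(a), s(b)), s(a))), k(s(b), k(s(b), s(b)))))))  →  s(k(cons(s(b), s(e)), s(k(q(cons(s(a), s(a))), k(s(b), k(s(b), s(b)))))))   [R4 at 1.2.1.1.1.1]
3. s(k(cons(s(b), s(e)), s(k(q(cons(s(a), s(a))), k(s(b), k(s(b), s(b)))))))  →  s(k(cons(s(b), s(e)), s(k(b, k(s(b), k(s(b), s(b)))))))   [R2 at 1.2.1.1]
4. s(k(cons(s(b), s(e)), s(k(b, k(s(b), k(s(b), s(b)))))))  →  s(k(cons(s(b), s(e)), s(k(b, k(s(b), s(b))))))   [R4 at 1.2.1.2.2]
5. s(k(cons(s(b), s(e)), s(k(b, k(s(b), s(b))))))  →  s(k(cons(s(b), s(e)), s(k(b, s(b)))))   [R4 at 1.2.1.2]
6. s(k(cons(s(b), s(e)), s(k(b, s(b)))))  →  s(k(cons(s(b), s(e)), s(b)))   [R4 at 1.2.1]
7. s(k(cons(s(b), s(e)), s(b)))  →  s(cons(s(b), s(e)))   [R4 at 1]

Reduce t₂ = k(cons(cons(s(k(e, s(b))), cons(e, k(k(a, s(b)), s(b)))), s(e)), s(b)):
1. k(cons(cons(s(k(e, s(b))), cons(e, k(k(a, s(b)), s(b)))), s(e)), s(b))  →  cons(cons(s(k(e, s(b))), cons(e, k(k(a, s(b)), s(b)))), s(e))   [R4 at ε]
2. cons(cons(s(k(e, s(b))), cons(e, k(k(a, s(b)), s(b)))), s(e))  →  cons(cons(s(e), cons(e, k(k(a, s(b)), s(b)))), s(e))   [R4 at 1.1.1]
3. cons(cons(s(e), cons(e, k(k(a, s(b)), s(b)))), s(e))  →  cons(cons(s(e), cons(e, k(a, s(b)))), s(e))   [R4 at 1.2.2]
4. cons(cons(s(e), cons(e, k(a, s(b)))), s(e))  →  cons(cons(s(e), cons(e, a)), s(e))   [R4 at 1.2.2]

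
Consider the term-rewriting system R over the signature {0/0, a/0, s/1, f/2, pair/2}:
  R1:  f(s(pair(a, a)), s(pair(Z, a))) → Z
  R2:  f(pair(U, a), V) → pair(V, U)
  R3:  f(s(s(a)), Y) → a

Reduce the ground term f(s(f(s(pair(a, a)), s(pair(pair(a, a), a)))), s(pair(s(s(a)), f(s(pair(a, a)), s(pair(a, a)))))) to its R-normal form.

1. f(s(f(s(pair(a, a)), s(pair(pair(a, a), a)))), s(pair(s(s(a)), f(s(pair(a, a)), s(pair(a, a))))))  →  f(s(pair(a, a)), s(pair(s(s(a)), f(s(pair(a, a)), s(pair(a, a))))))   [R1 at 1.1]
2. f(s(pair(a, a)), s(pair(s(s(a)), f(s(pair(a, a)), s(pair(a, a))))))  →  f(s(pair(a, a)), s(pair(s(s(a)), a)))   [R1 at 2.1.2]
3. f(s(pair(a, a)), s(pair(s(s(a)), a)))  →  s(s(a))   [R1 at ε]

s(s(a))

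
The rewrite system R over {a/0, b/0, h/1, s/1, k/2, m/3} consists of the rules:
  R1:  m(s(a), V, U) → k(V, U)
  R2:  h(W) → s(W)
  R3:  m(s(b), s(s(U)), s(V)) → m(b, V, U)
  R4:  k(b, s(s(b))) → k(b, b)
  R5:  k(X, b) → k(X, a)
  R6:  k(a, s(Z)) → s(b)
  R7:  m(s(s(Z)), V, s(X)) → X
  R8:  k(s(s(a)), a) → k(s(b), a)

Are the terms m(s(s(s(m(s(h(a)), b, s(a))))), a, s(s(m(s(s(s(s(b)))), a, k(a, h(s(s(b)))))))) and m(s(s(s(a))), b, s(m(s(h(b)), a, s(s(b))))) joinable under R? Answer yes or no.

yes — NF(t₁) = s(b), NF(t₂) = s(b)

Reduce t₁ = m(s(s(s(m(s(h(a)), b, s(a))))), a, s(s(m(s(s(s(s(b)))), a, k(a, h(s(s(b)))))))):
1. m(s(s(s(m(s(h(a)), b, s(a))))), a, s(s(m(s(s(s(s(b)))), a, k(a, h(s(s(b))))))))  →  s(m(s(s(s(s(b)))), a, k(a, h(s(s(b))))))   [R7 at ε]
2. s(m(s(s(s(s(b)))), a, k(a, h(s(s(b))))))  →  s(m(s(s(s(s(b)))), a, k(a, s(s(s(b))))))   [R2 at 1.3.2]
3. s(m(s(s(s(s(b)))), a, k(a, s(s(s(b))))))  →  s(m(s(s(s(s(b)))), a, s(b)))   [R6 at 1.3]
4. s(m(s(s(s(s(b)))), a, s(b)))  →  s(b)   [R7 at 1]

Reduce t₂ = m(s(s(s(a))), b, s(m(s(h(b)), a, s(s(b))))):
1. m(s(s(s(a))), b, s(m(s(h(b)), a, s(s(b)))))  →  m(s(h(b)), a, s(s(b)))   [R7 at ε]
2. m(s(h(b)), a, s(s(b)))  →  m(s(s(b)), a, s(s(b)))   [R2 at 1.1]
3. m(s(s(b)), a, s(s(b)))  →  s(b)   [R7 at ε]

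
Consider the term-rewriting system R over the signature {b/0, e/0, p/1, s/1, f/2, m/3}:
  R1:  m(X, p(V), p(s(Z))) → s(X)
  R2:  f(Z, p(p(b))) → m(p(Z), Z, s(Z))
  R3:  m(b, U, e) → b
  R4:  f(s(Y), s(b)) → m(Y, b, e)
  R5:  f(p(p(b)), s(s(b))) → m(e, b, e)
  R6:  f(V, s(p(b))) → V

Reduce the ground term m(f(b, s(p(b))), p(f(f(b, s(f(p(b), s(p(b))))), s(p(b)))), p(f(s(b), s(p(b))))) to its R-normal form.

s(b)

1. m(f(b, s(p(b))), p(f(f(b, s(f(p(b), s(p(b))))), s(p(b)))), p(f(s(b), s(p(b)))))  →  m(b, p(f(f(b, s(f(p(b), s(p(b))))), s(p(b)))), p(f(s(b), s(p(b)))))   [R6 at 1]
2. m(b, p(f(f(b, s(f(p(b), s(p(b))))), s(p(b)))), p(f(s(b), s(p(b)))))  →  m(b, p(f(b, s(f(p(b), s(p(b)))))), p(f(s(b), s(p(b)))))   [R6 at 2.1]
3. m(b, p(f(b, s(f(p(b), s(p(b)))))), p(f(s(b), s(p(b)))))  →  m(b, p(f(b, s(p(b)))), p(f(s(b), s(p(b)))))   [R6 at 2.1.2.1]
4. m(b, p(f(b, s(p(b)))), p(f(s(b), s(p(b)))))  →  m(b, p(b), p(f(s(b), s(p(b)))))   [R6 at 2.1]
5. m(b, p(b), p(f(s(b), s(p(b)))))  →  m(b, p(b), p(s(b)))   [R6 at 3.1]
6. m(b, p(b), p(s(b)))  →  s(b)   [R1 at ε]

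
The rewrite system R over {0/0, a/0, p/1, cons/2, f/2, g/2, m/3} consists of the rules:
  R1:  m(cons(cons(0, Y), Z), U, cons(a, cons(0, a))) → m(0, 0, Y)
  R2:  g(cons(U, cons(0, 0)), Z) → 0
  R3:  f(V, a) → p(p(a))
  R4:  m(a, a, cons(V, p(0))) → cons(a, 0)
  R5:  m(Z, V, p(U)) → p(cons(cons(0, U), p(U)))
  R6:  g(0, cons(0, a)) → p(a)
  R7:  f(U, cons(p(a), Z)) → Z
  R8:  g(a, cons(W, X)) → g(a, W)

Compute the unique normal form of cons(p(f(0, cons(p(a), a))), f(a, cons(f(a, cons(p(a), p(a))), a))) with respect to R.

1. cons(p(f(0, cons(p(a), a))), f(a, cons(f(a, cons(p(a), p(a))), a)))  →  cons(p(a), f(a, cons(f(a, cons(p(a), p(a))), a)))   [R7 at 1.1]
2. cons(p(a), f(a, cons(f(a, cons(p(a), p(a))), a)))  →  cons(p(a), f(a, cons(p(a), a)))   [R7 at 2.2.1]
3. cons(p(a), f(a, cons(p(a), a)))  →  cons(p(a), a)   [R7 at 2]

cons(p(a), a)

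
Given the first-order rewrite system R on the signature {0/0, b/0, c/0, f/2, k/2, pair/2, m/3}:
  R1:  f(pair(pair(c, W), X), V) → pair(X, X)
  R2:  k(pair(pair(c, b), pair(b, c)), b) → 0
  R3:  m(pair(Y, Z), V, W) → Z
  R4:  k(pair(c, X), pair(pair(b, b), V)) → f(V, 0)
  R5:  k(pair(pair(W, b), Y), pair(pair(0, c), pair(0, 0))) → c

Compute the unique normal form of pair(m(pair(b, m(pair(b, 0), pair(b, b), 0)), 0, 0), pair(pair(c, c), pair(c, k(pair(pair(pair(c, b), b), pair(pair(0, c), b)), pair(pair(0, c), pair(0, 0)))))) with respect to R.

1. pair(m(pair(b, m(pair(b, 0), pair(b, b), 0)), 0, 0), pair(pair(c, c), pair(c, k(pair(pair(pair(c, b), b), pair(pair(0, c), b)), pair(pair(0, c), pair(0, 0))))))  →  pair(m(pair(b, 0), pair(b, b), 0), pair(pair(c, c), pair(c, k(pair(pair(pair(c, b), b), pair(pair(0, c), b)), pair(pair(0, c), pair(0, 0))))))   [R3 at 1]
2. pair(m(pair(b, 0), pair(b, b), 0), pair(pair(c, c), pair(c, k(pair(pair(pair(c, b), b), pair(pair(0, c), b)), pair(pair(0, c), pair(0, 0))))))  →  pair(0, pair(pair(c, c), pair(c, k(pair(pair(pair(c, b), b), pair(pair(0, c), b)), pair(pair(0, c), pair(0, 0))))))   [R3 at 1]
3. pair(0, pair(pair(c, c), pair(c, k(pair(pair(pair(c, b), b), pair(pair(0, c), b)), pair(pair(0, c), pair(0, 0))))))  →  pair(0, pair(pair(c, c), pair(c, c)))   [R5 at 2.2.2]

pair(0, pair(pair(c, c), pair(c, c)))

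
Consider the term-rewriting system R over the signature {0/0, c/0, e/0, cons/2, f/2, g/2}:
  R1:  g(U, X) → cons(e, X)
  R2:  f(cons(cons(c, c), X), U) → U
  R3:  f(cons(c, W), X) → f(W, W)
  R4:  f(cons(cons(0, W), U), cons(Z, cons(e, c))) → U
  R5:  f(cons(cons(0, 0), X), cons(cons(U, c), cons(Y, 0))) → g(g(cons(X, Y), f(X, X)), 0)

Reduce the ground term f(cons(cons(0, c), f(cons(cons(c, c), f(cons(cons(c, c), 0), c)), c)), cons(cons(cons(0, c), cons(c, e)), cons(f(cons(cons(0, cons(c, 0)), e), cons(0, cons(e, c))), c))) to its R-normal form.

c

1. f(cons(cons(0, c), f(cons(cons(c, c), f(cons(cons(c, c), 0), c)), c)), cons(cons(cons(0, c), cons(c, e)), cons(f(cons(cons(0, cons(c, 0)), e), cons(0, cons(e, c))), c)))  →  f(cons(cons(0, c), c), cons(cons(cons(0, c), cons(c, e)), cons(f(cons(cons(0, cons(c, 0)), e), cons(0, cons(e, c))), c)))   [R2 at 1.2]
2. f(cons(cons(0, c), c), cons(cons(cons(0, c), cons(c, e)), cons(f(cons(cons(0, cons(c, 0)), e), cons(0, cons(e, c))), c)))  →  f(cons(cons(0, c), c), cons(cons(cons(0, c), cons(c, e)), cons(e, c)))   [R4 at 2.2.1]
3. f(cons(cons(0, c), c), cons(cons(cons(0, c), cons(c, e)), cons(e, c)))  →  c   [R4 at ε]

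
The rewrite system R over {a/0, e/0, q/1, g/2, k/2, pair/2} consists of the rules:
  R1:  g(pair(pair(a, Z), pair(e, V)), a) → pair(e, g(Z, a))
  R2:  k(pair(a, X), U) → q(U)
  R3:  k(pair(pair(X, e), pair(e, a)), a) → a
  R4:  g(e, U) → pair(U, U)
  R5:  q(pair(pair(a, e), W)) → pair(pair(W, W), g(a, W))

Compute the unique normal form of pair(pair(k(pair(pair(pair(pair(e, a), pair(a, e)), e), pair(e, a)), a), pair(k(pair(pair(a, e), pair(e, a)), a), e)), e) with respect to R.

pair(pair(a, pair(a, e)), e)

1. pair(pair(k(pair(pair(pair(pair(e, a), pair(a, e)), e), pair(e, a)), a), pair(k(pair(pair(a, e), pair(e, a)), a), e)), e)  →  pair(pair(a, pair(k(pair(pair(a, e), pair(e, a)), a), e)), e)   [R3 at 1.1]
2. pair(pair(a, pair(k(pair(pair(a, e), pair(e, a)), a), e)), e)  →  pair(pair(a, pair(a, e)), e)   [R3 at 1.2.1]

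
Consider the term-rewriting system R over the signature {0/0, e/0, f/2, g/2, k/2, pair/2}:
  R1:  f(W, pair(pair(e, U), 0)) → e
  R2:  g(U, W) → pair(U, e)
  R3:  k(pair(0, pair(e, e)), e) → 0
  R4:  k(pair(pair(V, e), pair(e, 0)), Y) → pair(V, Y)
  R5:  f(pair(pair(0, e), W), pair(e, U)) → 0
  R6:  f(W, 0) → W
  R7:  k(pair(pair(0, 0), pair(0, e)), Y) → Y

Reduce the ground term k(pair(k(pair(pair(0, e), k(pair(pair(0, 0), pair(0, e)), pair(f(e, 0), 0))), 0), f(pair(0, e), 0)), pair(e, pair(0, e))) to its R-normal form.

pair(e, pair(0, e))

1. k(pair(k(pair(pair(0, e), k(pair(pair(0, 0), pair(0, e)), pair(f(e, 0), 0))), 0), f(pair(0, e), 0)), pair(e, pair(0, e)))  →  k(pair(k(pair(pair(0, e), pair(f(e, 0), 0)), 0), f(pair(0, e), 0)), pair(e, pair(0, e)))   [R7 at 1.1.1.2]
2. k(pair(k(pair(pair(0, e), pair(f(e, 0), 0)), 0), f(pair(0, e), 0)), pair(e, pair(0, e)))  →  k(pair(k(pair(pair(0, e), pair(e, 0)), 0), f(pair(0, e), 0)), pair(e, pair(0, e)))   [R6 at 1.1.1.2.1]
3. k(pair(k(pair(pair(0, e), pair(e, 0)), 0), f(pair(0, e), 0)), pair(e, pair(0, e)))  →  k(pair(pair(0, 0), f(pair(0, e), 0)), pair(e, pair(0, e)))   [R4 at 1.1]
4. k(pair(pair(0, 0), f(pair(0, e), 0)), pair(e, pair(0, e)))  →  k(pair(pair(0, 0), pair(0, e)), pair(e, pair(0, e)))   [R6 at 1.2]
5. k(pair(pair(0, 0), pair(0, e)), pair(e, pair(0, e)))  →  pair(e, pair(0, e))   [R7 at ε]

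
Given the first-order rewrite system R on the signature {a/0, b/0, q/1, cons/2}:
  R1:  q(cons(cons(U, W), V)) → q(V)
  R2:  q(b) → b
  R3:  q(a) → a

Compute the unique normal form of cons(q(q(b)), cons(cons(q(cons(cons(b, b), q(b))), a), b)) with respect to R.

1. cons(q(q(b)), cons(cons(q(cons(cons(b, b), q(b))), a), b))  →  cons(q(b), cons(cons(q(cons(cons(b, b), q(b))), a), b))   [R2 at 1.1]
2. cons(q(b), cons(cons(q(cons(cons(b, b), q(b))), a), b))  →  cons(b, cons(cons(q(cons(cons(b, b), q(b))), a), b))   [R2 at 1]
3. cons(b, cons(cons(q(cons(cons(b, b), q(b))), a), b))  →  cons(b, cons(cons(q(q(b)), a), b))   [R1 at 2.1.1]
4. cons(b, cons(cons(q(q(b)), a), b))  →  cons(b, cons(cons(q(b), a), b))   [R2 at 2.1.1.1]
5. cons(b, cons(cons(q(b), a), b))  →  cons(b, cons(cons(b, a), b))   [R2 at 2.1.1]

cons(b, cons(cons(b, a), b))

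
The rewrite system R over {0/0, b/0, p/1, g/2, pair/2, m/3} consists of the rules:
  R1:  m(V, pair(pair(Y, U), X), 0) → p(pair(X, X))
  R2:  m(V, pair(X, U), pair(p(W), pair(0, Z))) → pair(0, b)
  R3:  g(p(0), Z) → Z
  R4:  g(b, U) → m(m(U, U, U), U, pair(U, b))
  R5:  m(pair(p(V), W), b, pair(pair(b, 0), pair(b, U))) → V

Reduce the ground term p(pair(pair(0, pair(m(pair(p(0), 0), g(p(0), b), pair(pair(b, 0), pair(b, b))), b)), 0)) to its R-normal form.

p(pair(pair(0, pair(0, b)), 0))

1. p(pair(pair(0, pair(m(pair(p(0), 0), g(p(0), b), pair(pair(b, 0), pair(b, b))), b)), 0))  →  p(pair(pair(0, pair(m(pair(p(0), 0), b, pair(pair(b, 0), pair(b, b))), b)), 0))   [R3 at 1.1.2.1.2]
2. p(pair(pair(0, pair(m(pair(p(0), 0), b, pair(pair(b, 0), pair(b, b))), b)), 0))  →  p(pair(pair(0, pair(0, b)), 0))   [R5 at 1.1.2.1]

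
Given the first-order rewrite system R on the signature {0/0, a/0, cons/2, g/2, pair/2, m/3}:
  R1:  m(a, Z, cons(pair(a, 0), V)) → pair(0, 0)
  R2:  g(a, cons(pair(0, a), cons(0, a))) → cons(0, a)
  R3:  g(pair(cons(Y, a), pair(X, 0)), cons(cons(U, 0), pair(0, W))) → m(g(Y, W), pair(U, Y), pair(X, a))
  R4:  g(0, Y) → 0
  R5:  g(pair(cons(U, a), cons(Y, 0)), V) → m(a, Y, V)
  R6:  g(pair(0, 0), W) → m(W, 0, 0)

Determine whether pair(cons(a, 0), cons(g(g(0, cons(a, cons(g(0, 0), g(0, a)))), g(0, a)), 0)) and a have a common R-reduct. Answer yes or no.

no — NF(t₁) = pair(cons(a, 0), cons(0, 0)), NF(t₂) = a

Reduce t₁ = pair(cons(a, 0), cons(g(g(0, cons(a, cons(g(0, 0), g(0, a)))), g(0, a)), 0)):
1. pair(cons(a, 0), cons(g(g(0, cons(a, cons(g(0, 0), g(0, a)))), g(0, a)), 0))  →  pair(cons(a, 0), cons(g(0, g(0, a)), 0))   [R4 at 2.1.1]
2. pair(cons(a, 0), cons(g(0, g(0, a)), 0))  →  pair(cons(a, 0), cons(0, 0))   [R4 at 2.1]

Reduce t₂ = a:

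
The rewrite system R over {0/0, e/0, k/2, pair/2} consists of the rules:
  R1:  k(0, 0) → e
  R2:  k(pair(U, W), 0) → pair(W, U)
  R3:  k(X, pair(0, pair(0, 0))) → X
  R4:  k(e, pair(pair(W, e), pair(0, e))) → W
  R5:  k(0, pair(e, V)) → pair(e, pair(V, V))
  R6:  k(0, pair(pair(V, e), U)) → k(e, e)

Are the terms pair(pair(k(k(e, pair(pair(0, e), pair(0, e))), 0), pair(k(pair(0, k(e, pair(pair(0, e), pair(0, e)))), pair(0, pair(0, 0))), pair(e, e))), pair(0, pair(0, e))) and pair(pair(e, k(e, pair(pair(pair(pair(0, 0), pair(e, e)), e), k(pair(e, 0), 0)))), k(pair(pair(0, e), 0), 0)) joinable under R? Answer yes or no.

yes — NF(t₁) = pair(pair(e, pair(pair(0, 0), pair(e, e))), pair(0, pair(0, e))), NF(t₂) = pair(pair(e, pair(pair(0, 0), pair(e, e))), pair(0, pair(0, e)))

Reduce t₁ = pair(pair(k(k(e, pair(pair(0, e), pair(0, e))), 0), pair(k(pair(0, k(e, pair(pair(0, e), pair(0, e)))), pair(0, pair(0, 0))), pair(e, e))), pair(0, pair(0, e))):
1. pair(pair(k(k(e, pair(pair(0, e), pair(0, e))), 0), pair(k(pair(0, k(e, pair(pair(0, e), pair(0, e)))), pair(0, pair(0, 0))), pair(e, e))), pair(0, pair(0, e)))  →  pair(pair(k(0, 0), pair(k(pair(0, k(e, pair(pair(0, e), pair(0, e)))), pair(0, pair(0, 0))), pair(e, e))), pair(0, pair(0, e)))   [R4 at 1.1.1]
2. pair(pair(k(0, 0), pair(k(pair(0, k(e, pair(pair(0, e), pair(0, e)))), pair(0, pair(0, 0))), pair(e, e))), pair(0, pair(0, e)))  →  pair(pair(e, pair(k(pair(0, k(e, pair(pair(0, e), pair(0, e)))), pair(0, pair(0, 0))), pair(e, e))), pair(0, pair(0, e)))   [R1 at 1.1]
3. pair(pair(e, pair(k(pair(0, k(e, pair(pair(0, e), pair(0, e)))), pair(0, pair(0, 0))), pair(e, e))), pair(0, pair(0, e)))  →  pair(pair(e, pair(pair(0, k(e, pair(pair(0, e), pair(0, e)))), pair(e, e))), pair(0, pair(0, e)))   [R3 at 1.2.1]
4. pair(pair(e, pair(pair(0, k(e, pair(pair(0, e), pair(0, e)))), pair(e, e))), pair(0, pair(0, e)))  →  pair(pair(e, pair(pair(0, 0), pair(e, e))), pair(0, pair(0, e)))   [R4 at 1.2.1.2]

Reduce t₂ = pair(pair(e, k(e, pair(pair(pair(pair(0, 0), pair(e, e)), e), k(pair(e, 0), 0)))), k(pair(pair(0, e), 0), 0)):
1. pair(pair(e, k(e, pair(pair(pair(pair(0, 0), pair(e, e)), e), k(pair(e, 0), 0)))), k(pair(pair(0, e), 0), 0))  →  pair(pair(e, k(e, pair(pair(pair(pair(0, 0), pair(e, e)), e), pair(0, e)))), k(pair(pair(0, e), 0), 0))   [R2 at 1.2.2.2]
2. pair(pair(e, k(e, pair(pair(pair(pair(0, 0), pair(e, e)), e), pair(0, e)))), k(pair(pair(0, e), 0), 0))  →  pair(pair(e, pair(pair(0, 0), pair(e, e))), k(pair(pair(0, e), 0), 0))   [R4 at 1.2]
3. pair(pair(e, pair(pair(0, 0), pair(e, e))), k(pair(pair(0, e), 0), 0))  →  pair(pair(e, pair(pair(0, 0), pair(e, e))), pair(0, pair(0, e)))   [R2 at 2]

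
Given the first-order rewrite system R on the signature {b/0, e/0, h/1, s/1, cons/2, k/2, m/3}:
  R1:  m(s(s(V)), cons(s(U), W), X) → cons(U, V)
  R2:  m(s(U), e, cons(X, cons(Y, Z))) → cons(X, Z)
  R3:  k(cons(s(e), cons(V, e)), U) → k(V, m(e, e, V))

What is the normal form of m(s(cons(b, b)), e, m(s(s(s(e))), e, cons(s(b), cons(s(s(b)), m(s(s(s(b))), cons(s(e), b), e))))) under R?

cons(s(b), s(b))

1. m(s(cons(b, b)), e, m(s(s(s(e))), e, cons(s(b), cons(s(s(b)), m(s(s(s(b))), cons(s(e), b), e)))))  →  m(s(cons(b, b)), e, cons(s(b), m(s(s(s(b))), cons(s(e), b), e)))   [R2 at 3]
2. m(s(cons(b, b)), e, cons(s(b), m(s(s(s(b))), cons(s(e), b), e)))  →  m(s(cons(b, b)), e, cons(s(b), cons(e, s(b))))   [R1 at 3.2]
3. m(s(cons(b, b)), e, cons(s(b), cons(e, s(b))))  →  cons(s(b), s(b))   [R2 at ε]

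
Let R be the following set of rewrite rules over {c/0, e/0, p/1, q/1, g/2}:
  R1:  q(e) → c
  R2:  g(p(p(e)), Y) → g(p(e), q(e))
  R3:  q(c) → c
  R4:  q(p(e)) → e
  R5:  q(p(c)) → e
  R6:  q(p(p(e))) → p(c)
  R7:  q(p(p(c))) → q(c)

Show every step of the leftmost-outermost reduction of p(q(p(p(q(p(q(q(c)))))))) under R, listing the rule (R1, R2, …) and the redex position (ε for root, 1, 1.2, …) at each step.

p(p(c))

1. p(q(p(p(q(p(q(q(c))))))))  →  p(q(p(p(q(p(q(c)))))))   [R3 at 1.1.1.1.1.1.1]
2. p(q(p(p(q(p(q(c)))))))  →  p(q(p(p(q(p(c))))))   [R3 at 1.1.1.1.1.1]
3. p(q(p(p(q(p(c))))))  →  p(q(p(p(e))))   [R5 at 1.1.1.1]
4. p(q(p(p(e))))  →  p(p(c))   [R6 at 1]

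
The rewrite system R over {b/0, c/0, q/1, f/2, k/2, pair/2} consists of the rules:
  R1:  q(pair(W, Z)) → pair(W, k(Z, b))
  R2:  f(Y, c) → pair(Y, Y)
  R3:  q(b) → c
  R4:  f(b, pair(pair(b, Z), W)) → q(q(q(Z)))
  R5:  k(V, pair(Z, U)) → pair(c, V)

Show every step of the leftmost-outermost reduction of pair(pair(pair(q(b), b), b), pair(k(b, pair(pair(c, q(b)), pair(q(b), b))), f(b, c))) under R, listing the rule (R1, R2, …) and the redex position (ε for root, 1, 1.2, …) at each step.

1. pair(pair(pair(q(b), b), b), pair(k(b, pair(pair(c, q(b)), pair(q(b), b))), f(b, c)))  →  pair(pair(pair(c, b), b), pair(k(b, pair(pair(c, q(b)), pair(q(b), b))), f(b, c)))   [R3 at 1.1.1]
2. pair(pair(pair(c, b), b), pair(k(b, pair(pair(c, q(b)), pair(q(b), b))), f(b, c)))  →  pair(pair(pair(c, b), b), pair(pair(c, b), f(b, c)))   [R5 at 2.1]
3. pair(pair(pair(c, b), b), pair(pair(c, b), f(b, c)))  →  pair(pair(pair(c, b), b), pair(pair(c, b), pair(b, b)))   [R2 at 2.2]

pair(pair(pair(c, b), b), pair(pair(c, b), pair(b, b)))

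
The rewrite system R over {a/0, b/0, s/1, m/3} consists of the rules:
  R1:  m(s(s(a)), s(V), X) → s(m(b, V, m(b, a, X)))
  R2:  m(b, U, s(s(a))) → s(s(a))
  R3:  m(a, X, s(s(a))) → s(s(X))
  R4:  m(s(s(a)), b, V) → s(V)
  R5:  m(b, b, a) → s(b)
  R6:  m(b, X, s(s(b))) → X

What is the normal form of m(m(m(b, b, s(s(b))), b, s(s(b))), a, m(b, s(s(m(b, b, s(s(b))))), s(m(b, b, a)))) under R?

1. m(m(m(b, b, s(s(b))), b, s(s(b))), a, m(b, s(s(m(b, b, s(s(b))))), s(m(b, b, a))))  →  m(m(b, b, s(s(b))), a, m(b, s(s(m(b, b, s(s(b))))), s(m(b, b, a))))   [R6 at 1.1]
2. m(m(b, b, s(s(b))), a, m(b, s(s(m(b, b, s(s(b))))), s(m(b, b, a))))  →  m(b, a, m(b, s(s(m(b, b, s(s(b))))), s(m(b, b, a))))   [R6 at 1]
3. m(b, a, m(b, s(s(m(b, b, s(s(b))))), s(m(b, b, a))))  →  m(b, a, m(b, s(s(b)), s(m(b, b, a))))   [R6 at 3.2.1.1]
4. m(b, a, m(b, s(s(b)), s(m(b, b, a))))  →  m(b, a, m(b, s(s(b)), s(s(b))))   [R5 at 3.3.1]
5. m(b, a, m(b, s(s(b)), s(s(b))))  →  m(b, a, s(s(b)))   [R6 at 3]
6. m(b, a, s(s(b)))  →  a   [R6 at ε]

a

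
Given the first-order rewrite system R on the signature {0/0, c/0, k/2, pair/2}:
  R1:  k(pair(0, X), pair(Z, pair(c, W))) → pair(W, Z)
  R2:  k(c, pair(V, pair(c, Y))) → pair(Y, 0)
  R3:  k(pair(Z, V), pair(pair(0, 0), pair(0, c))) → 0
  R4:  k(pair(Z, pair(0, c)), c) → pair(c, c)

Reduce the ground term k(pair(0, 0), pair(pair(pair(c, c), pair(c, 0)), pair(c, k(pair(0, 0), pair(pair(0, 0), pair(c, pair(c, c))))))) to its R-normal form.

pair(pair(pair(c, c), pair(0, 0)), pair(pair(c, c), pair(c, 0)))

1. k(pair(0, 0), pair(pair(pair(c, c), pair(c, 0)), pair(c, k(pair(0, 0), pair(pair(0, 0), pair(c, pair(c, c)))))))  →  pair(k(pair(0, 0), pair(pair(0, 0), pair(c, pair(c, c)))), pair(pair(c, c), pair(c, 0)))   [R1 at ε]
2. pair(k(pair(0, 0), pair(pair(0, 0), pair(c, pair(c, c)))), pair(pair(c, c), pair(c, 0)))  →  pair(pair(pair(c, c), pair(0, 0)), pair(pair(c, c), pair(c, 0)))   [R1 at 1]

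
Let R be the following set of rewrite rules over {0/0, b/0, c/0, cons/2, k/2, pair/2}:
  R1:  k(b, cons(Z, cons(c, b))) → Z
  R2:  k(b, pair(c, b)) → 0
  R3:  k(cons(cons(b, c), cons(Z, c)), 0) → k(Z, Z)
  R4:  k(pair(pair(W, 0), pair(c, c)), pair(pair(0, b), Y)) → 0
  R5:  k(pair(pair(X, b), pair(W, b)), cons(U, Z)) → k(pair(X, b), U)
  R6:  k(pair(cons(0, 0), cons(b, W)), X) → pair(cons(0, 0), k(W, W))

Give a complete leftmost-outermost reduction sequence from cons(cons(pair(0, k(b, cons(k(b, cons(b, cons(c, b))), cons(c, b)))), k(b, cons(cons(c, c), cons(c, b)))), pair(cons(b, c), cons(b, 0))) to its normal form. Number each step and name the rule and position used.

1. cons(cons(pair(0, k(b, cons(k(b, cons(b, cons(c, b))), cons(c, b)))), k(b, cons(cons(c, c), cons(c, b)))), pair(cons(b, c), cons(b, 0)))  →  cons(cons(pair(0, k(b, cons(b, cons(c, b)))), k(b, cons(cons(c, c), cons(c, b)))), pair(cons(b, c), cons(b, 0)))   [R1 at 1.1.2]
2. cons(cons(pair(0, k(b, cons(b, cons(c, b)))), k(b, cons(cons(c, c), cons(c, b)))), pair(cons(b, c), cons(b, 0)))  →  cons(cons(pair(0, b), k(b, cons(cons(c, c), cons(c, b)))), pair(cons(b, c), cons(b, 0)))   [R1 at 1.1.2]
3. cons(cons(pair(0, b), k(b, cons(cons(c, c), cons(c, b)))), pair(cons(b, c), cons(b, 0)))  →  cons(cons(pair(0, b), cons(c, c)), pair(cons(b, c), cons(b, 0)))   [R1 at 1.2]

cons(cons(pair(0, b), cons(c, c)), pair(cons(b, c), cons(b, 0)))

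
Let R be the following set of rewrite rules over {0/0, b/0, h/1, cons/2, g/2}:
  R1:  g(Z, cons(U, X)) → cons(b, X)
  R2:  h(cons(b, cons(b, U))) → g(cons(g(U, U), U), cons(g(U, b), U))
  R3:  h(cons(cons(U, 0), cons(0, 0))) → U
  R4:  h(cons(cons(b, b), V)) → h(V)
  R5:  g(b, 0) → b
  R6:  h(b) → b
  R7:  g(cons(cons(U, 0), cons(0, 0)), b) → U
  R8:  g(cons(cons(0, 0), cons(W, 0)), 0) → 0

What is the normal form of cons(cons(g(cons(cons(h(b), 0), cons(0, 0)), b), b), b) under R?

cons(cons(b, b), b)

1. cons(cons(g(cons(cons(h(b), 0), cons(0, 0)), b), b), b)  →  cons(cons(h(b), b), b)   [R7 at 1.1]
2. cons(cons(h(b), b), b)  →  cons(cons(b, b), b)   [R6 at 1.1]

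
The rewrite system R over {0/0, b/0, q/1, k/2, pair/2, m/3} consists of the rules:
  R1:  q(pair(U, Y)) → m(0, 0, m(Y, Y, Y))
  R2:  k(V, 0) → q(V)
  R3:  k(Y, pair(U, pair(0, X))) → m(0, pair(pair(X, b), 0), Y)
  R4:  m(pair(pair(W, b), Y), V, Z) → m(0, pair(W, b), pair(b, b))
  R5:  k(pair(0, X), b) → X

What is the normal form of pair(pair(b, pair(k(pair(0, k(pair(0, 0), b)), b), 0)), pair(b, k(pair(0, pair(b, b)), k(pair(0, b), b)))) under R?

pair(pair(b, pair(0, 0)), pair(b, pair(b, b)))

1. pair(pair(b, pair(k(pair(0, k(pair(0, 0), b)), b), 0)), pair(b, k(pair(0, pair(b, b)), k(pair(0, b), b))))  →  pair(pair(b, pair(k(pair(0, 0), b), 0)), pair(b, k(pair(0, pair(b, b)), k(pair(0, b), b))))   [R5 at 1.2.1]
2. pair(pair(b, pair(k(pair(0, 0), b), 0)), pair(b, k(pair(0, pair(b, b)), k(pair(0, b), b))))  →  pair(pair(b, pair(0, 0)), pair(b, k(pair(0, pair(b, b)), k(pair(0, b), b))))   [R5 at 1.2.1]
3. pair(pair(b, pair(0, 0)), pair(b, k(pair(0, pair(b, b)), k(pair(0, b), b))))  →  pair(pair(b, pair(0, 0)), pair(b, k(pair(0, pair(b, b)), b)))   [R5 at 2.2.2]
4. pair(pair(b, pair(0, 0)), pair(b, k(pair(0, pair(b, b)), b)))  →  pair(pair(b, pair(0, 0)), pair(b, pair(b, b)))   [R5 at 2.2]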